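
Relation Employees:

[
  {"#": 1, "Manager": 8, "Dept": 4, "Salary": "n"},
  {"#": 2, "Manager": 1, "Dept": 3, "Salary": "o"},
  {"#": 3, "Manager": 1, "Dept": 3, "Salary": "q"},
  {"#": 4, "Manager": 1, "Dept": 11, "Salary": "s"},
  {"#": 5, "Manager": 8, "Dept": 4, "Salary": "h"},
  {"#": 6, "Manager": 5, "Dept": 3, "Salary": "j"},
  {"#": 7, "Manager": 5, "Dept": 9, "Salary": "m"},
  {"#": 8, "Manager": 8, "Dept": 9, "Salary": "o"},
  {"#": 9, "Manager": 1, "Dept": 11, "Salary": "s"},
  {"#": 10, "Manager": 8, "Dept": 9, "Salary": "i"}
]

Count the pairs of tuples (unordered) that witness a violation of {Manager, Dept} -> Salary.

(Manager=8, Dept=4): violating pairs (1,5) — 1 pair.
(Manager=1, Dept=3): violating pairs (2,3) — 1 pair.
(Manager=1, Dept=11): all 2 rows agree on Salary — 0 pairs.
(Manager=8, Dept=9): violating pairs (8,10) — 1 pair.

3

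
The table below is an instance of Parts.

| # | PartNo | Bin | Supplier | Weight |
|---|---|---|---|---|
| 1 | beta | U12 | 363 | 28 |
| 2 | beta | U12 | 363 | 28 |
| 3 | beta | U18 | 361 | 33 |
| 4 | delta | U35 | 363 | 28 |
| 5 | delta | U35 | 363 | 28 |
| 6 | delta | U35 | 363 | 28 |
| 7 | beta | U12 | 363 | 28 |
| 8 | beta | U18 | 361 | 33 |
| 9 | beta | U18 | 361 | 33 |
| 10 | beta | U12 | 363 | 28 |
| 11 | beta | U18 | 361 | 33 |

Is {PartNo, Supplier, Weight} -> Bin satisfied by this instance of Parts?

Yes

(PartNo=beta, Supplier=363, Weight=28): rows 1, 2, 7, 10 → Bin = U12, U12, U12, U12 ✓
(PartNo=beta, Supplier=361, Weight=33): rows 3, 8, 9, 11 → Bin = U18, U18, U18, U18 ✓
(PartNo=delta, Supplier=363, Weight=28): rows 4, 5, 6 → Bin = U35, U35, U35 ✓
Every {PartNo, Supplier, Weight} value is associated with a single Bin value, so {PartNo, Supplier, Weight} -> Bin holds.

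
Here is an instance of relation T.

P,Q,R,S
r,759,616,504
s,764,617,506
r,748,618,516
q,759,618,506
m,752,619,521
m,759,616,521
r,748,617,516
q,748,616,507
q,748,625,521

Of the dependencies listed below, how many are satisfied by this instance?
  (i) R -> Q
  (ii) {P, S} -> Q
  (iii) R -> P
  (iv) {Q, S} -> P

(i) R -> Q: R=616: 3 rows → Q takes values {759, 748} — violation; R=617: 2 rows → Q takes values {764, 748} — violation; R=618: 2 rows → Q takes values {748, 759} — violation — fails.
(ii) {P, S} -> Q: (P=m, S=521): 2 rows → Q takes values {752, 759} — violation — fails.
(iii) R -> P: R=616: 3 rows → P takes values {r, m, q} — violation; R=617: 2 rows → P takes values {s, r} — violation; R=618: 2 rows → P takes values {r, q} — violation — fails.
(iv) {Q, S} -> P: every LHS value maps to a single RHS value — holds.
1 of the 4 dependencies holds.

1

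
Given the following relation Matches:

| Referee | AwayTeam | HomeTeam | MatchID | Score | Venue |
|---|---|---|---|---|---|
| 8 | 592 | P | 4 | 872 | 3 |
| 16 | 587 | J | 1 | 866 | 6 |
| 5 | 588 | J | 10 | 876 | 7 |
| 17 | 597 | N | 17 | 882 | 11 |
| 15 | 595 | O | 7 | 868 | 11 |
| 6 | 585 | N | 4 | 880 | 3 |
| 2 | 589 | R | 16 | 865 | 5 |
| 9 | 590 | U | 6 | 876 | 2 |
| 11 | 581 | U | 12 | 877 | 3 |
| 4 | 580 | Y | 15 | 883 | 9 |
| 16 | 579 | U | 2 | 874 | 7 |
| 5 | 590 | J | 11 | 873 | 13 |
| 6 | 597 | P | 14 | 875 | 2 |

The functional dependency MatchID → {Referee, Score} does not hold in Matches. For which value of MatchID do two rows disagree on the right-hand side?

MatchID=4: 2 rows → {Referee,Score} takes values {(8, 872), (6, 880)} — violation
MatchID=1: 1 row → {Referee,Score} = (16, 866) ✓
MatchID=10: 1 row → {Referee,Score} = (5, 876) ✓
MatchID=17: 1 row → {Referee,Score} = (17, 882) ✓
MatchID=7: 1 row → {Referee,Score} = (15, 868) ✓
MatchID=16: 1 row → {Referee,Score} = (2, 865) ✓
MatchID=6: 1 row → {Referee,Score} = (9, 876) ✓
MatchID=12: 1 row → {Referee,Score} = (11, 877) ✓
MatchID=15: 1 row → {Referee,Score} = (4, 883) ✓
MatchID=2: 1 row → {Referee,Score} = (16, 874) ✓
MatchID=11: 1 row → {Referee,Score} = (5, 873) ✓
MatchID=14: 1 row → {Referee,Score} = (6, 875) ✓
The only MatchID value with inconsistent RHS is MatchID=4.

4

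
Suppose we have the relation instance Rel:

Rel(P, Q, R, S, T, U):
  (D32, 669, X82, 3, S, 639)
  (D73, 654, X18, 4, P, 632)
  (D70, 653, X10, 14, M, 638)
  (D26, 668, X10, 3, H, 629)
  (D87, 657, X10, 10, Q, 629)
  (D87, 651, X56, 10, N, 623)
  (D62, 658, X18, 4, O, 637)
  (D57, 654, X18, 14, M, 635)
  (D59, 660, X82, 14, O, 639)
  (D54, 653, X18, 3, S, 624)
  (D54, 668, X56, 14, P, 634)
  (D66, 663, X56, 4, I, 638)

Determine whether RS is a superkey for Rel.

No

Two distinct rows share (R=X18, S=4), so RS does not determine every attribute — not a superkey.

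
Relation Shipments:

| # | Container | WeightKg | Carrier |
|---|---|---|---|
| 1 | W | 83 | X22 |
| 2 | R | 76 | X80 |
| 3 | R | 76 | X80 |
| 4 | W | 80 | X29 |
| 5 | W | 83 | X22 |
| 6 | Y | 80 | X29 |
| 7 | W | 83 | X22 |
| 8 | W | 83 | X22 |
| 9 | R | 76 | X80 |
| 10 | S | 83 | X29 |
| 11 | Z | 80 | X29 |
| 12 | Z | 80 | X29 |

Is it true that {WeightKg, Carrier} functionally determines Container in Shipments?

No

(WeightKg=83, Carrier=X22): rows 1, 5, 7, 8 → Container = W, W, W, W ✓
(WeightKg=76, Carrier=X80): rows 2, 3, 9 → Container = R, R, R ✓
(WeightKg=80, Carrier=X29): rows 4, 6, 11, 12 → Container takes values {W, Y, Z} — violation
(WeightKg=83, Carrier=X29): row 10 → Container = S ✓
Two rows agree on {WeightKg, Carrier} but differ on Container, so {WeightKg, Carrier} -> Container does not hold.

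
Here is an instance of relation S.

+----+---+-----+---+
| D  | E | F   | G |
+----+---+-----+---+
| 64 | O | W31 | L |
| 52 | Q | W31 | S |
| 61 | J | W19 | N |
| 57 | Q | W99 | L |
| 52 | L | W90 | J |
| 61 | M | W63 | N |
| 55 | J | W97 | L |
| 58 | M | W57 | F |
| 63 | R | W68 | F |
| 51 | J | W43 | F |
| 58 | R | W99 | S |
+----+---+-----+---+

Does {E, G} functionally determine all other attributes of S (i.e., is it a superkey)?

Yes

All 11 rows have distinct {E, G} values, so {E, G} → (all attributes) holds and {E, G} is a superkey.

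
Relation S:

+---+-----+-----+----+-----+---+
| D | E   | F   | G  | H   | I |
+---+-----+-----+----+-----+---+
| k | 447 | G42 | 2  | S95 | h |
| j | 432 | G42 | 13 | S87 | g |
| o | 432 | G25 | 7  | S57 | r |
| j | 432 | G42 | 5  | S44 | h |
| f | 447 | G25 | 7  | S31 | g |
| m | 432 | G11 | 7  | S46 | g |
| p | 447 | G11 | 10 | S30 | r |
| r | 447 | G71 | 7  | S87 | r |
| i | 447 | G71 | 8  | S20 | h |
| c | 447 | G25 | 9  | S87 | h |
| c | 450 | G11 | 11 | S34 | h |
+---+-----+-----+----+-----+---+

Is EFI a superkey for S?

All 11 rows have distinct EFI values, so EFI → (all attributes) holds and EFI is a superkey.

Yes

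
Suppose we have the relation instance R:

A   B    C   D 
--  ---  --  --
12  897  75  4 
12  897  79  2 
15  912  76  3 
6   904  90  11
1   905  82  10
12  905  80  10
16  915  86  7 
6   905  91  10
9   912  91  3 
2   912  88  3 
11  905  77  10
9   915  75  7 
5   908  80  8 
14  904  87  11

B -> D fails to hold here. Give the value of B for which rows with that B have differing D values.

B=897: 2 rows → D takes values {4, 2} — violation
B=912: 3 rows → D = 3, 3, 3 ✓
B=904: 2 rows → D = 11, 11 ✓
B=905: 4 rows → D = 10, 10, 10, 10 ✓
B=915: 2 rows → D = 7, 7 ✓
B=908: 1 row → D = 8 ✓
The only B value with inconsistent D is B=897.

897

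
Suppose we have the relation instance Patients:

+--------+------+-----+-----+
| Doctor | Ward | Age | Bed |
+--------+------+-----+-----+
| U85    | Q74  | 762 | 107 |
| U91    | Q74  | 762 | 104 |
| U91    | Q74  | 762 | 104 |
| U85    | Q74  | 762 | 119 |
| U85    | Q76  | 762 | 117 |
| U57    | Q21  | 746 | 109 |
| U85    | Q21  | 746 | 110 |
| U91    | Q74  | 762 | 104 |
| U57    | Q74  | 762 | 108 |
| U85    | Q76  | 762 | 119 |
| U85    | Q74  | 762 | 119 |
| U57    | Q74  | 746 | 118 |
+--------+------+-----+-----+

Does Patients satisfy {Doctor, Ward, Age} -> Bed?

(Doctor=U85, Ward=Q74, Age=762): 3 rows → Bed takes values {107, 119} — violation
(Doctor=U91, Ward=Q74, Age=762): 3 rows → Bed = 104, 104, 104 ✓
(Doctor=U85, Ward=Q76, Age=762): 2 rows → Bed takes values {117, 119} — violation
(Doctor=U57, Ward=Q21, Age=746): 1 row → Bed = 109 ✓
(Doctor=U85, Ward=Q21, Age=746): 1 row → Bed = 110 ✓
(Doctor=U57, Ward=Q74, Age=762): 1 row → Bed = 108 ✓
(Doctor=U57, Ward=Q74, Age=746): 1 row → Bed = 118 ✓
Two rows agree on {Doctor, Ward, Age} but differ on Bed, so {Doctor, Ward, Age} -> Bed does not hold.

No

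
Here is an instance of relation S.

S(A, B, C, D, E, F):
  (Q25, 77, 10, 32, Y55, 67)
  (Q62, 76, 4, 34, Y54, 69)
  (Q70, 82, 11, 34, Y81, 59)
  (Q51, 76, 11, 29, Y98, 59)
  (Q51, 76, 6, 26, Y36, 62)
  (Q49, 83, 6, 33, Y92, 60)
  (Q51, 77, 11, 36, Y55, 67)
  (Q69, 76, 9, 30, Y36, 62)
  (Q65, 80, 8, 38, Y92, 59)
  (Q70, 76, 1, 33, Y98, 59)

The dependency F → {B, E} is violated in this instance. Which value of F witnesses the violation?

59

F=67: 2 rows → {B,E} = (77, Y55), (77, Y55) ✓
F=69: 1 row → {B,E} = (76, Y54) ✓
F=59: 4 rows → {B,E} takes values {(82, Y81), (76, Y98), (80, Y92)} — violation
F=62: 2 rows → {B,E} = (76, Y36), (76, Y36) ✓
F=60: 1 row → {B,E} = (83, Y92) ✓
The only F value with inconsistent RHS is F=59.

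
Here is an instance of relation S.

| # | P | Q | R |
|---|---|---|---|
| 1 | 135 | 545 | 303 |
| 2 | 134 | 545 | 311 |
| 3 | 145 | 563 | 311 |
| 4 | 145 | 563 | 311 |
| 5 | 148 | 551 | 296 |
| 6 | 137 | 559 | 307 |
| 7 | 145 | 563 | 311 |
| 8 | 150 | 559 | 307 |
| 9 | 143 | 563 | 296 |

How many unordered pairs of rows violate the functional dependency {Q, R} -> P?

(Q=563, R=311): all 3 rows agree on P — 0 pairs.
(Q=559, R=307): violating pairs (6,8) — 1 pair.

1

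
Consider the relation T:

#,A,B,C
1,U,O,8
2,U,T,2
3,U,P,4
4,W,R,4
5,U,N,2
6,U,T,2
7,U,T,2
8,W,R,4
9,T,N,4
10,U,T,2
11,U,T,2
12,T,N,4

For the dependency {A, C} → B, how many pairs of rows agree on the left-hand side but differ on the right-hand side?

5

(A=U, C=2): violating pairs (2,5), (5,6), (5,7), (5,10), (5,11) — 5 pairs.
(A=W, C=4): all 2 rows agree on B — 0 pairs.
(A=T, C=4): all 2 rows agree on B — 0 pairs.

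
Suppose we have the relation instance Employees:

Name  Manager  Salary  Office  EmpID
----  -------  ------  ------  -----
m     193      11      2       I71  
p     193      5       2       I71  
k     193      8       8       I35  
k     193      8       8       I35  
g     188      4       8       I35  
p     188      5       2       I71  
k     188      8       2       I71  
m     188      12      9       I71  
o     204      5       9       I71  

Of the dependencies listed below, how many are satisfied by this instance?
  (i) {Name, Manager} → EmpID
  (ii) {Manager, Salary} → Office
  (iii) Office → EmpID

3

(i) {Name, Manager} → EmpID: every LHS value maps to a single RHS value — holds.
(ii) {Manager, Salary} → Office: every LHS value maps to a single RHS value — holds.
(iii) Office → EmpID: every LHS value maps to a single RHS value — holds.
3 of the 3 dependencies hold.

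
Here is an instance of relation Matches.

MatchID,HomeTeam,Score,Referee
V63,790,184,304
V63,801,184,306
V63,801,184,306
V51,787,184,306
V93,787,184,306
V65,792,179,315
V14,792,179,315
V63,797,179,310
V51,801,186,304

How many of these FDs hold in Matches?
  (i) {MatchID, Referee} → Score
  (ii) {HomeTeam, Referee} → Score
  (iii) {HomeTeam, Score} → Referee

(i) {MatchID, Referee} → Score: every LHS value maps to a single RHS value — holds.
(ii) {HomeTeam, Referee} → Score: every LHS value maps to a single RHS value — holds.
(iii) {HomeTeam, Score} → Referee: every LHS value maps to a single RHS value — holds.
3 of the 3 dependencies hold.

3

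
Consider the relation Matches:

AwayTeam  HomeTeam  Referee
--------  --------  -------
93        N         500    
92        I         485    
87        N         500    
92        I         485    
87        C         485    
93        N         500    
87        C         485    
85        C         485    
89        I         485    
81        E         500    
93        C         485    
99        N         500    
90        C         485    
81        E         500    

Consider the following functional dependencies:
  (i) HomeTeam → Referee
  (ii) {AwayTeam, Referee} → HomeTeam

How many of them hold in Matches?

2

(i) HomeTeam → Referee: every LHS value maps to a single RHS value — holds.
(ii) {AwayTeam, Referee} → HomeTeam: every LHS value maps to a single RHS value — holds.
2 of the 2 dependencies hold.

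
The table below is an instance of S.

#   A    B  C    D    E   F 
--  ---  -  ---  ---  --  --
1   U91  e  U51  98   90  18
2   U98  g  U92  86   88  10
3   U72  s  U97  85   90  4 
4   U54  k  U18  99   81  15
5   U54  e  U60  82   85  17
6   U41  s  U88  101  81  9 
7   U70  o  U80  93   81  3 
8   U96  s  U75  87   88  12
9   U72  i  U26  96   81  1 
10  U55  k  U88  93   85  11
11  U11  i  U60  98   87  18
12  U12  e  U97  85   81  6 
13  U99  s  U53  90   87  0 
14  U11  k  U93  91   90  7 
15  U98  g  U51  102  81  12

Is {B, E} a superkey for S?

Yes

All 15 rows have distinct {B, E} values, so {B, E} → (all attributes) holds and {B, E} is a superkey.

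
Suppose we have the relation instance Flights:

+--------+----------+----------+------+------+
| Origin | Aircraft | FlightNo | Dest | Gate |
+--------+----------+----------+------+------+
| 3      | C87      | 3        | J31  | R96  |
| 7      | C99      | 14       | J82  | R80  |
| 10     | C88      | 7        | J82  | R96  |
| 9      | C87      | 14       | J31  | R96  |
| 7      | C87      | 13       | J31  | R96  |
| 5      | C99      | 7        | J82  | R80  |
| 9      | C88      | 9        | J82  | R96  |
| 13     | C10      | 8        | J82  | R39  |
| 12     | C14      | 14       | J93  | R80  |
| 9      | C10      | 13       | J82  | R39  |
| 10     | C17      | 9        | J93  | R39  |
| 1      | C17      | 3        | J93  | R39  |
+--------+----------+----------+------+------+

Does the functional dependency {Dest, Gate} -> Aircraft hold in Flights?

(Dest=J31, Gate=R96): 3 rows → Aircraft = C87, C87, C87 ✓
(Dest=J82, Gate=R80): 2 rows → Aircraft = C99, C99 ✓
(Dest=J82, Gate=R96): 2 rows → Aircraft = C88, C88 ✓
(Dest=J82, Gate=R39): 2 rows → Aircraft = C10, C10 ✓
(Dest=J93, Gate=R80): 1 row → Aircraft = C14 ✓
(Dest=J93, Gate=R39): 2 rows → Aircraft = C17, C17 ✓
Every {Dest, Gate} value is associated with a single Aircraft value, so {Dest, Gate} -> Aircraft holds.

Yes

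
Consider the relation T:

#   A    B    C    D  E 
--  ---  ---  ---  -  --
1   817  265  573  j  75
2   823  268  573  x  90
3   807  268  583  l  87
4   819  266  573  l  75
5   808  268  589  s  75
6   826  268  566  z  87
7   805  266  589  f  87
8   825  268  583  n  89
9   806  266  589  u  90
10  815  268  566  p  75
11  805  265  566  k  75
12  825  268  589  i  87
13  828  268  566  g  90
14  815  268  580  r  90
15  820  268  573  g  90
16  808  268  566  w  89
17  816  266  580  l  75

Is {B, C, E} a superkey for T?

No

Rows 2 and 15 have the same {B, C, E} value (B=268, C=573, E=90) but are distinct tuples, so {B, C, E} does not determine every attribute — not a superkey.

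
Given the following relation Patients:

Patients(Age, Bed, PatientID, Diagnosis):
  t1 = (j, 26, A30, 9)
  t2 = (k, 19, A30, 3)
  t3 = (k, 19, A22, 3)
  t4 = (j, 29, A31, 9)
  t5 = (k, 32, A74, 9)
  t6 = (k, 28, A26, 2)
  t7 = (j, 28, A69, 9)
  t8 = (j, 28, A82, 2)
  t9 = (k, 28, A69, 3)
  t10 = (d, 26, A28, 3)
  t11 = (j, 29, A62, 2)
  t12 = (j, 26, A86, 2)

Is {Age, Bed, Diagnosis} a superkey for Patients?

No

Rows 2 and 3 have the same {Age, Bed, Diagnosis} value (Age=k, Bed=19, Diagnosis=3) but are distinct tuples, so {Age, Bed, Diagnosis} does not determine every attribute — not a superkey.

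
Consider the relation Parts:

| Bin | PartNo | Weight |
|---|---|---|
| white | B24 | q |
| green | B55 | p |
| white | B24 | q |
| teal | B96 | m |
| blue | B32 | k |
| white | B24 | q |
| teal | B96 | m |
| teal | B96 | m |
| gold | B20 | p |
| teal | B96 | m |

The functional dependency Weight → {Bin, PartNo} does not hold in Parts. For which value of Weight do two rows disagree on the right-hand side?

p

Weight=q: 3 rows → {Bin,PartNo} = (white, B24), (white, B24), (white, B24) ✓
Weight=p: 2 rows → {Bin,PartNo} takes values {(green, B55), (gold, B20)} — violation
Weight=m: 4 rows → {Bin,PartNo} = (teal, B96), (teal, B96), (teal, B96), (teal, B96) ✓
Weight=k: 1 row → {Bin,PartNo} = (blue, B32) ✓
The only Weight value with inconsistent RHS is Weight=p.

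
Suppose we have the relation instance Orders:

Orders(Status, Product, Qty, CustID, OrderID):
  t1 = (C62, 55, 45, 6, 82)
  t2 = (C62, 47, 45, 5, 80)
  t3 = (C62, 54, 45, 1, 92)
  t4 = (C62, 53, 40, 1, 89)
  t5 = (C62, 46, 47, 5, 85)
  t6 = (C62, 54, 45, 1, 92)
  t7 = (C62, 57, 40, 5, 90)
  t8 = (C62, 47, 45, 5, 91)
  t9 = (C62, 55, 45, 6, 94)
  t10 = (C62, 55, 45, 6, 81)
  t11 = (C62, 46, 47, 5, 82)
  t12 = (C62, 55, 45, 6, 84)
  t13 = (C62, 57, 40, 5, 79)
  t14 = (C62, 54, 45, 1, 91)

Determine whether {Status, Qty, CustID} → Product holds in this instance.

(Status=C62, Qty=45, CustID=6): rows 1, 9, 10, 12 → Product = 55, 55, 55, 55 ✓
(Status=C62, Qty=45, CustID=5): rows 2, 8 → Product = 47, 47 ✓
(Status=C62, Qty=45, CustID=1): rows 3, 6, 14 → Product = 54, 54, 54 ✓
(Status=C62, Qty=40, CustID=1): row 4 → Product = 53 ✓
(Status=C62, Qty=47, CustID=5): rows 5, 11 → Product = 46, 46 ✓
(Status=C62, Qty=40, CustID=5): rows 7, 13 → Product = 57, 57 ✓
Every {Status, Qty, CustID} value is associated with a single Product value, so {Status, Qty, CustID} → Product holds.

Yes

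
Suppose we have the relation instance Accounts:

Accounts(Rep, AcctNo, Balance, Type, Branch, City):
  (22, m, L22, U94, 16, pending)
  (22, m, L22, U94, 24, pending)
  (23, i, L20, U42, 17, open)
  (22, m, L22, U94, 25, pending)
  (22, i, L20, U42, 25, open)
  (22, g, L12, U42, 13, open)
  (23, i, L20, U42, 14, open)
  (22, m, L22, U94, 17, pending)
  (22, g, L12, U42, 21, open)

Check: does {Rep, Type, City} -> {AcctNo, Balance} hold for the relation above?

(Rep=22, Type=U94, City=pending): 4 rows → {AcctNo,Balance} = (m, L22), (m, L22), (m, L22), (m, L22) ✓
(Rep=23, Type=U42, City=open): 2 rows → {AcctNo,Balance} = (i, L20), (i, L20) ✓
(Rep=22, Type=U42, City=open): 3 rows → {AcctNo,Balance} takes values {(i, L20), (g, L12)} — violation
Two rows agree on {Rep, Type, City} but differ on {AcctNo, Balance}, so {Rep, Type, City} -> {AcctNo, Balance} does not hold.

No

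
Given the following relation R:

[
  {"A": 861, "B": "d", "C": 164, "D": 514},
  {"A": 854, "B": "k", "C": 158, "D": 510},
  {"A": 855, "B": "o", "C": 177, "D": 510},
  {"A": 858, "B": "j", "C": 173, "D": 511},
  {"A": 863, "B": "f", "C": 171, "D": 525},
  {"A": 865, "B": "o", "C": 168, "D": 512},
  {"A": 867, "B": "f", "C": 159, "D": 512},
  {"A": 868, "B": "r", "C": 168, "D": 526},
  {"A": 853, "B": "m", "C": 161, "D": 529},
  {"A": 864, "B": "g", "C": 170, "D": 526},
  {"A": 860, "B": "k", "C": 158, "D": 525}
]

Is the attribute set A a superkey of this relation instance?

Yes

All 11 rows have distinct A values, so A → (all attributes) holds and A is a superkey.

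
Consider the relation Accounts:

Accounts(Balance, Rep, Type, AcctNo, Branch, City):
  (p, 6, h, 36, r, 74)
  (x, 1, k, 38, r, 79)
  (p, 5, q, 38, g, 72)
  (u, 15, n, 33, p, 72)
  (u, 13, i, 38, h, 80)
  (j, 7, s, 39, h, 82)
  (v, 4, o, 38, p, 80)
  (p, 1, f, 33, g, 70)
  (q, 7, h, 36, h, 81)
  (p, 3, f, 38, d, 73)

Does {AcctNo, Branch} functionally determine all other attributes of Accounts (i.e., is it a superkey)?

All 10 rows have distinct {AcctNo, Branch} values, so {AcctNo, Branch} → (all attributes) holds and {AcctNo, Branch} is a superkey.

Yes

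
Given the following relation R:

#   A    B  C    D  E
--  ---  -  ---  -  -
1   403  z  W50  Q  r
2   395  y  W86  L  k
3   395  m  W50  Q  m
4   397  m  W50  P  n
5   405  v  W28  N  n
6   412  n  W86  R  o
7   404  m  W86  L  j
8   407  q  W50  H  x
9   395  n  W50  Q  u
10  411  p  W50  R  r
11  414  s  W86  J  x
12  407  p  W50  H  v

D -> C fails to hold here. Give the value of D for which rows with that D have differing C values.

D=Q: rows 1, 3, 9 → C = W50, W50, W50 ✓
D=L: rows 2, 7 → C = W86, W86 ✓
D=P: row 4 → C = W50 ✓
D=N: row 5 → C = W28 ✓
D=R: rows 6, 10 → C takes values {W86, W50} — violation
D=H: rows 8, 12 → C = W50, W50 ✓
D=J: row 11 → C = W86 ✓
The only D value with inconsistent C is D=R.

R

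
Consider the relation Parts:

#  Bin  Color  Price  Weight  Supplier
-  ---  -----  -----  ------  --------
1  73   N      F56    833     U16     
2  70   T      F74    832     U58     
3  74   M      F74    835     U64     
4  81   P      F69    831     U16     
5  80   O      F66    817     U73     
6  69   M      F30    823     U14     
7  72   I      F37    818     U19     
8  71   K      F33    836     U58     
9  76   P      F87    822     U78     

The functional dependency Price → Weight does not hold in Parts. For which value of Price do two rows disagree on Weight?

F74

Price=F56: row 1 → Weight = 833 ✓
Price=F74: rows 2, 3 → Weight takes values {832, 835} — violation
Price=F69: row 4 → Weight = 831 ✓
Price=F66: row 5 → Weight = 817 ✓
Price=F30: row 6 → Weight = 823 ✓
Price=F37: row 7 → Weight = 818 ✓
Price=F33: row 8 → Weight = 836 ✓
Price=F87: row 9 → Weight = 822 ✓
The only Price value with inconsistent Weight is Price=F74.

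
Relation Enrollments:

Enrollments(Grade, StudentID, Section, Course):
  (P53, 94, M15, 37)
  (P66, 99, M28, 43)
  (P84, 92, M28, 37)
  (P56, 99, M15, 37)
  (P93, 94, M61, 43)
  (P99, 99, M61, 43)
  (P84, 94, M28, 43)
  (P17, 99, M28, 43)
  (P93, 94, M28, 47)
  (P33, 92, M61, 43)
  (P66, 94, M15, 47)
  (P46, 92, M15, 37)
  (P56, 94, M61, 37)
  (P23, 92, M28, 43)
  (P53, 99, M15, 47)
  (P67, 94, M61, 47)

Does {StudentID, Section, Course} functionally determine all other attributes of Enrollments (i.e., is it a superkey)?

Two distinct rows share (StudentID=99, Section=M28, Course=43), so {StudentID, Section, Course} does not determine every attribute — not a superkey.

No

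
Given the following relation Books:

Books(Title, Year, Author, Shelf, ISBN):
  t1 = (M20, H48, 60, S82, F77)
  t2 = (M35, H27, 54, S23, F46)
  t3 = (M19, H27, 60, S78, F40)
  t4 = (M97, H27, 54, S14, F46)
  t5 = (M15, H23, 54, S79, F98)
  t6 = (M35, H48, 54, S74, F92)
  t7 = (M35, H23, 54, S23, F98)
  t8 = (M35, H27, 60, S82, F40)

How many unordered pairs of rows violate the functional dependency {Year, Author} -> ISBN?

0

(Year=H27, Author=54): all 2 rows agree on ISBN — 0 pairs.
(Year=H27, Author=60): all 2 rows agree on ISBN — 0 pairs.
(Year=H23, Author=54): all 2 rows agree on ISBN — 0 pairs.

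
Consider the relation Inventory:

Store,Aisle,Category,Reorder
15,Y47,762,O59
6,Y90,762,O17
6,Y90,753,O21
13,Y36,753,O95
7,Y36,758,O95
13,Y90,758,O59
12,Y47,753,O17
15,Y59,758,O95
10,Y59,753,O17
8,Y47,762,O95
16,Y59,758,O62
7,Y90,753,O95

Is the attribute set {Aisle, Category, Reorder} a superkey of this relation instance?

All 12 rows have distinct {Aisle, Category, Reorder} values, so {Aisle, Category, Reorder} → (all attributes) holds and {Aisle, Category, Reorder} is a superkey.

Yes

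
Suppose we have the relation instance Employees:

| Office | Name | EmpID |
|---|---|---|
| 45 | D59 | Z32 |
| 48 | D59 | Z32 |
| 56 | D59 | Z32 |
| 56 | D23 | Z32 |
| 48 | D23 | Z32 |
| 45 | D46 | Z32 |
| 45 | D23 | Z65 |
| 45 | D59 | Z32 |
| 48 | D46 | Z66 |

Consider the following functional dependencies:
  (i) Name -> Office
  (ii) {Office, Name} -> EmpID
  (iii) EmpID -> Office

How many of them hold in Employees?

(i) Name -> Office: Name=D59: 4 rows → Office takes values {45, 48, 56} — violation; Name=D23: 3 rows → Office takes values {56, 48, 45} — violation; Name=D46: 2 rows → Office takes values {45, 48} — violation — fails.
(ii) {Office, Name} -> EmpID: every LHS value maps to a single RHS value — holds.
(iii) EmpID -> Office: EmpID=Z32: 7 rows → Office takes values {45, 48, 56} — violation — fails.
1 of the 3 dependencies holds.

1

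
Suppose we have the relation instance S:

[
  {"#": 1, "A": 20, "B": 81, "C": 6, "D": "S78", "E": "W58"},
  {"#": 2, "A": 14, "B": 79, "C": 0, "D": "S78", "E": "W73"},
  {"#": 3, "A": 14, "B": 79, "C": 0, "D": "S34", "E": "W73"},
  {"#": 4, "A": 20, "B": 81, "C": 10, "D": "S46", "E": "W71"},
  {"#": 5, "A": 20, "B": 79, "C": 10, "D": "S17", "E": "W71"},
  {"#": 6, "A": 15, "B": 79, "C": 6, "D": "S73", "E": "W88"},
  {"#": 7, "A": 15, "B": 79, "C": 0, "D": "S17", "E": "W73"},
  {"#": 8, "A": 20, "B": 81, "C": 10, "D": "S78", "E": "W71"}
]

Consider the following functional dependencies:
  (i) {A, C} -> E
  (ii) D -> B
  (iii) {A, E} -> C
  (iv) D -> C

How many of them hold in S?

2

(i) {A, C} -> E: every LHS value maps to a single RHS value — holds.
(ii) D -> B: D=S78: rows 1, 2, 8 → B takes values {81, 79} — violation — fails.
(iii) {A, E} -> C: every LHS value maps to a single RHS value — holds.
(iv) D -> C: D=S78: rows 1, 2, 8 → C takes values {6, 0, 10} — violation; D=S17: rows 5, 7 → C takes values {10, 0} — violation — fails.
2 of the 4 dependencies hold.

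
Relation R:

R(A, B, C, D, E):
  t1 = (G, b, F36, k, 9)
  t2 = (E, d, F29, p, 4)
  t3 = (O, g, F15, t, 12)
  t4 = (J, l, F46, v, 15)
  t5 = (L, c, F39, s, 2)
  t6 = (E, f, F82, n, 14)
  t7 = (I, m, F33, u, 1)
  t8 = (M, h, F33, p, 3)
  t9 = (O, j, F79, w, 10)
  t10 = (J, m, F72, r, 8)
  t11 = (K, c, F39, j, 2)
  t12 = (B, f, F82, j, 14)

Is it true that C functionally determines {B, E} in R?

C=F36: row 1 → {B,E} = (b, 9) ✓
C=F29: row 2 → {B,E} = (d, 4) ✓
C=F15: row 3 → {B,E} = (g, 12) ✓
C=F46: row 4 → {B,E} = (l, 15) ✓
C=F39: rows 5, 11 → {B,E} = (c, 2), (c, 2) ✓
C=F82: rows 6, 12 → {B,E} = (f, 14), (f, 14) ✓
C=F33: rows 7, 8 → {B,E} takes values {(m, 1), (h, 3)} — violation
C=F79: row 9 → {B,E} = (j, 10) ✓
C=F72: row 10 → {B,E} = (m, 8) ✓
Two rows agree on C but differ on {B, E}, so C → {B, E} does not hold.

No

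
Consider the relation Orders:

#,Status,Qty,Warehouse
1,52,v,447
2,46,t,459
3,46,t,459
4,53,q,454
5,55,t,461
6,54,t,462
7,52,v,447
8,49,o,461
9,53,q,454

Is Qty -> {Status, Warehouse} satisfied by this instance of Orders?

Qty=v: rows 1, 7 → {Status,Warehouse} = (52, 447), (52, 447) ✓
Qty=t: rows 2, 3, 5, 6 → {Status,Warehouse} takes values {(46, 459), (55, 461), (54, 462)} — violation
Qty=q: rows 4, 9 → {Status,Warehouse} = (53, 454), (53, 454) ✓
Qty=o: row 8 → {Status,Warehouse} = (49, 461) ✓
Two rows agree on Qty but differ on {Status, Warehouse}, so Qty -> {Status, Warehouse} does not hold.

No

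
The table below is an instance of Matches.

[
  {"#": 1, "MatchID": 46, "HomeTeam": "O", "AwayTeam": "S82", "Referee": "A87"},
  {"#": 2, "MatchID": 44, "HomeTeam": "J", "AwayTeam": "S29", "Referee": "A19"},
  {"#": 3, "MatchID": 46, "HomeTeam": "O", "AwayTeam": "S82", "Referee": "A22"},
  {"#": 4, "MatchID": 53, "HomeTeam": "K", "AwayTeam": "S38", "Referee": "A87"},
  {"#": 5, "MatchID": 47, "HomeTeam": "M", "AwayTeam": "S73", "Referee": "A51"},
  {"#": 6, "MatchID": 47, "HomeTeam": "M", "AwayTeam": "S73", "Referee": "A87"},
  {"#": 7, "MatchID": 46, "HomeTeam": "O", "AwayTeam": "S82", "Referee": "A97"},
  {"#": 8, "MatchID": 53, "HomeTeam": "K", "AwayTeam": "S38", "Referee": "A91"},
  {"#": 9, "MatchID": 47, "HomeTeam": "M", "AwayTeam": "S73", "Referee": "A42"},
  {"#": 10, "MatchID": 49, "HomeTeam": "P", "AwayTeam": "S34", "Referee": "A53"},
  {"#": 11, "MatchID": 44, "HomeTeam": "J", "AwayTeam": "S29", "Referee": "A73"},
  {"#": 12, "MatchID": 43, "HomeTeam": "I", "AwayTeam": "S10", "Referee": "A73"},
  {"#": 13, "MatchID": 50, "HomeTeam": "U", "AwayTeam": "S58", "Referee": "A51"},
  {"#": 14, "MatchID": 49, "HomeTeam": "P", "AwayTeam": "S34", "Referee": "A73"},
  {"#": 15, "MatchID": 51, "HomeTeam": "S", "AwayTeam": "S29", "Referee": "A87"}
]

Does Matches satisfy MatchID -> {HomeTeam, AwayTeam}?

Yes

MatchID=46: rows 1, 3, 7 → {HomeTeam,AwayTeam} = (O, S82), (O, S82), (O, S82) ✓
MatchID=44: rows 2, 11 → {HomeTeam,AwayTeam} = (J, S29), (J, S29) ✓
MatchID=53: rows 4, 8 → {HomeTeam,AwayTeam} = (K, S38), (K, S38) ✓
MatchID=47: rows 5, 6, 9 → {HomeTeam,AwayTeam} = (M, S73), (M, S73), (M, S73) ✓
MatchID=49: rows 10, 14 → {HomeTeam,AwayTeam} = (P, S34), (P, S34) ✓
MatchID=43: row 12 → {HomeTeam,AwayTeam} = (I, S10) ✓
MatchID=50: row 13 → {HomeTeam,AwayTeam} = (U, S58) ✓
MatchID=51: row 15 → {HomeTeam,AwayTeam} = (S, S29) ✓
Every MatchID value is associated with a single {HomeTeam, AwayTeam} value, so MatchID -> {HomeTeam, AwayTeam} holds.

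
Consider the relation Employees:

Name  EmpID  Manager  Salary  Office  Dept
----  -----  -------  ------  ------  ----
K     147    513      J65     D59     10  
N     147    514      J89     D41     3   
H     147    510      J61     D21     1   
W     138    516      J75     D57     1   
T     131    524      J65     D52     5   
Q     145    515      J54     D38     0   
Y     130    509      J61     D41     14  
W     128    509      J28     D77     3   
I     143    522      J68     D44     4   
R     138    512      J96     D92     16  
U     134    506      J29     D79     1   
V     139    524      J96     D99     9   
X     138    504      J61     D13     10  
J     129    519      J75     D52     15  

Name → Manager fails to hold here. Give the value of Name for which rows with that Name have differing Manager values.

W

Name=K: 1 row → Manager = 513 ✓
Name=N: 1 row → Manager = 514 ✓
Name=H: 1 row → Manager = 510 ✓
Name=W: 2 rows → Manager takes values {516, 509} — violation
Name=T: 1 row → Manager = 524 ✓
Name=Q: 1 row → Manager = 515 ✓
Name=Y: 1 row → Manager = 509 ✓
Name=I: 1 row → Manager = 522 ✓
Name=R: 1 row → Manager = 512 ✓
Name=U: 1 row → Manager = 506 ✓
Name=V: 1 row → Manager = 524 ✓
Name=X: 1 row → Manager = 504 ✓
Name=J: 1 row → Manager = 519 ✓
The only Name value with inconsistent Manager is Name=W.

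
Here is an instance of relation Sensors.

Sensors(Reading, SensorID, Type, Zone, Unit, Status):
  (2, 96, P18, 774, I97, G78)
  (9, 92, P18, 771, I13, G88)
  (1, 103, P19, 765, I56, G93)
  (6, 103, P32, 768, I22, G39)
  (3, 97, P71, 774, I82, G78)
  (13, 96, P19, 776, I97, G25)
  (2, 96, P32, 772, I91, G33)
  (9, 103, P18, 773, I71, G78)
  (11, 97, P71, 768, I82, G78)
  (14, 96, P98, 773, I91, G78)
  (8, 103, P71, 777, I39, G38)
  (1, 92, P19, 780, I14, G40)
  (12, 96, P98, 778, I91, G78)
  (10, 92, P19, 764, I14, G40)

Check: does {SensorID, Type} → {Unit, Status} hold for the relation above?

Yes

(SensorID=96, Type=P18): 1 row → {Unit,Status} = (I97, G78) ✓
(SensorID=92, Type=P18): 1 row → {Unit,Status} = (I13, G88) ✓
(SensorID=103, Type=P19): 1 row → {Unit,Status} = (I56, G93) ✓
(SensorID=103, Type=P32): 1 row → {Unit,Status} = (I22, G39) ✓
(SensorID=97, Type=P71): 2 rows → {Unit,Status} = (I82, G78), (I82, G78) ✓
(SensorID=96, Type=P19): 1 row → {Unit,Status} = (I97, G25) ✓
(SensorID=96, Type=P32): 1 row → {Unit,Status} = (I91, G33) ✓
(SensorID=103, Type=P18): 1 row → {Unit,Status} = (I71, G78) ✓
(SensorID=96, Type=P98): 2 rows → {Unit,Status} = (I91, G78), (I91, G78) ✓
(SensorID=103, Type=P71): 1 row → {Unit,Status} = (I39, G38) ✓
(SensorID=92, Type=P19): 2 rows → {Unit,Status} = (I14, G40), (I14, G40) ✓
Every {SensorID, Type} value is associated with a single {Unit, Status} value, so {SensorID, Type} → {Unit, Status} holds.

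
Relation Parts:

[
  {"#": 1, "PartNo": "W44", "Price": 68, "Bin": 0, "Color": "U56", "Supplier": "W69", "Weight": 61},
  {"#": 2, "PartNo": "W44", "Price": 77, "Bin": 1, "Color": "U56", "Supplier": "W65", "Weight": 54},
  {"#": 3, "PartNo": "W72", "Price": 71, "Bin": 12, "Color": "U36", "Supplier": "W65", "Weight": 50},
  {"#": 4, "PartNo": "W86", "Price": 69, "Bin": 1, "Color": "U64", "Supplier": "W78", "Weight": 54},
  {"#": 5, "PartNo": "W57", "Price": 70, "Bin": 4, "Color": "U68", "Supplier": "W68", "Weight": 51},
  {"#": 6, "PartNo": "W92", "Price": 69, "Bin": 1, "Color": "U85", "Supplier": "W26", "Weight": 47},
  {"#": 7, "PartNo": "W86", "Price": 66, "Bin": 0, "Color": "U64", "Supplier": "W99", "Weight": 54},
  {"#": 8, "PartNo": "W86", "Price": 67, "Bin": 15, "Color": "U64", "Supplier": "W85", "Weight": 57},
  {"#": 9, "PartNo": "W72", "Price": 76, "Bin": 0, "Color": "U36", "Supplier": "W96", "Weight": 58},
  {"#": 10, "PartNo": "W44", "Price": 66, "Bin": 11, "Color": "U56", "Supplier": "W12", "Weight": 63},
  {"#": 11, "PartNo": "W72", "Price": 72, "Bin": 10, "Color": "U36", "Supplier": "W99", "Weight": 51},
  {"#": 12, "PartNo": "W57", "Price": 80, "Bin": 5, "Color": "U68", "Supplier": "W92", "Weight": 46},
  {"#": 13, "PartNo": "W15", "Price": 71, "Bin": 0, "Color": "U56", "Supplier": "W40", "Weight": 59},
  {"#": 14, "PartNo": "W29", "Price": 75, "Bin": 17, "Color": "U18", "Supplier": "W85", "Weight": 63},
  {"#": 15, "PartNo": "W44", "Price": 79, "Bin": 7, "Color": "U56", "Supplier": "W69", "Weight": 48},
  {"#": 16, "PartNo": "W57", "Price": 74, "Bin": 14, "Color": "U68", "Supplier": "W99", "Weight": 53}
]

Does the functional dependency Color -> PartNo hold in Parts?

Color=U56: rows 1, 2, 10, 13, 15 → PartNo takes values {W44, W15} — violation
Color=U36: rows 3, 9, 11 → PartNo = W72, W72, W72 ✓
Color=U64: rows 4, 7, 8 → PartNo = W86, W86, W86 ✓
Color=U68: rows 5, 12, 16 → PartNo = W57, W57, W57 ✓
Color=U85: row 6 → PartNo = W92 ✓
Color=U18: row 14 → PartNo = W29 ✓
Two rows agree on Color but differ on PartNo, so Color -> PartNo does not hold.

No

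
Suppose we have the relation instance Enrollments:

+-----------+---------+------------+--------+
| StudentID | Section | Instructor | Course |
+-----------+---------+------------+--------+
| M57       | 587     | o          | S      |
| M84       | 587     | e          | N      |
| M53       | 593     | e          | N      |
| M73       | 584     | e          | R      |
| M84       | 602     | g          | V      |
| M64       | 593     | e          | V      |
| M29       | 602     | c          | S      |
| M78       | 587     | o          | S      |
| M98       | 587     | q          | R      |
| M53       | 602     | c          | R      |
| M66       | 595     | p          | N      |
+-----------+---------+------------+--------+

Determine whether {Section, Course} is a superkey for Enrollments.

No

Two distinct rows share (Section=587, Course=S), so {Section, Course} does not determine every attribute — not a superkey.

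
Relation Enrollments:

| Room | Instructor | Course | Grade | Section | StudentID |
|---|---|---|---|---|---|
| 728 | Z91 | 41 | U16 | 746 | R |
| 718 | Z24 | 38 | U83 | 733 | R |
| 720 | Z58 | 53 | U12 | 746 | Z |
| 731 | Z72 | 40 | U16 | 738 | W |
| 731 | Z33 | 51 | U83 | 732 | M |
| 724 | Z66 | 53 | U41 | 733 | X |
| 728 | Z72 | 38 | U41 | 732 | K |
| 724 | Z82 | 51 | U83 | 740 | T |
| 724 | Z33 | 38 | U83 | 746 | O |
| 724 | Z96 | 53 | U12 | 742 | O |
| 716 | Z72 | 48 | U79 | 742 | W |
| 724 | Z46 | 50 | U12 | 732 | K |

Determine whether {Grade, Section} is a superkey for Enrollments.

All 12 rows have distinct {Grade, Section} values, so {Grade, Section} → (all attributes) holds and {Grade, Section} is a superkey.

Yes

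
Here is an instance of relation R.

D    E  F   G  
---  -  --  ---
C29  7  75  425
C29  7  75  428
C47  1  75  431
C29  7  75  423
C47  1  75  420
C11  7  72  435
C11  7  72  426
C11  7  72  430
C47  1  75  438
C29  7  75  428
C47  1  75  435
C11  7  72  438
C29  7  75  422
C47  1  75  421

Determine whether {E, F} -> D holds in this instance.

(E=7, F=75): 5 rows → D = C29, C29, C29, C29, C29 ✓
(E=1, F=75): 5 rows → D = C47, C47, C47, C47, C47 ✓
(E=7, F=72): 4 rows → D = C11, C11, C11, C11 ✓
Every {E, F} value is associated with a single D value, so {E, F} -> D holds.

Yes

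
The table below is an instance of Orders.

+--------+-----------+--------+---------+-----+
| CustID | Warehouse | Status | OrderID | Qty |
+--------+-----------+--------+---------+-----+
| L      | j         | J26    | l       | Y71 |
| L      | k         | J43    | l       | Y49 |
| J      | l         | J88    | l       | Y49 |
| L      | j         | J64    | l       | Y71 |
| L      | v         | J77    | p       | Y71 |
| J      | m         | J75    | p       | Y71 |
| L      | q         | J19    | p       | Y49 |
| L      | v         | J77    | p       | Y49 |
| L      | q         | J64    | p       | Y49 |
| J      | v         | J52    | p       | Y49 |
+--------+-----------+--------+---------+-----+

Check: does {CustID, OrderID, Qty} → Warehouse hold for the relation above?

No

(CustID=L, OrderID=l, Qty=Y71): 2 rows → Warehouse = j, j ✓
(CustID=L, OrderID=l, Qty=Y49): 1 row → Warehouse = k ✓
(CustID=J, OrderID=l, Qty=Y49): 1 row → Warehouse = l ✓
(CustID=L, OrderID=p, Qty=Y71): 1 row → Warehouse = v ✓
(CustID=J, OrderID=p, Qty=Y71): 1 row → Warehouse = m ✓
(CustID=L, OrderID=p, Qty=Y49): 3 rows → Warehouse takes values {q, v} — violation
(CustID=J, OrderID=p, Qty=Y49): 1 row → Warehouse = v ✓
Two rows agree on {CustID, OrderID, Qty} but differ on Warehouse, so {CustID, OrderID, Qty} → Warehouse does not hold.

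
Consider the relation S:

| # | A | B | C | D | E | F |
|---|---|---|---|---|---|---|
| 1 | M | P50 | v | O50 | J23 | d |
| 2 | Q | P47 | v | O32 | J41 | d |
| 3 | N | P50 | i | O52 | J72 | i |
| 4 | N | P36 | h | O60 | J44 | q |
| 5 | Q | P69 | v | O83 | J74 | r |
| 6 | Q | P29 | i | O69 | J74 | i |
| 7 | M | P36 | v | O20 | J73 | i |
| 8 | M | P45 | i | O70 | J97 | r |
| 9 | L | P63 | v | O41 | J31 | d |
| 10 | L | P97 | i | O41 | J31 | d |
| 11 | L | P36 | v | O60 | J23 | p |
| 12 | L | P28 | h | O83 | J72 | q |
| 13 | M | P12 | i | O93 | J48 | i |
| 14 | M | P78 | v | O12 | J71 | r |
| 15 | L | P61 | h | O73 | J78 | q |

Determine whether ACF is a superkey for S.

No

Rows 12 and 15 have the same ACF value (A=L, C=h, F=q) but are distinct tuples, so ACF does not determine every attribute — not a superkey.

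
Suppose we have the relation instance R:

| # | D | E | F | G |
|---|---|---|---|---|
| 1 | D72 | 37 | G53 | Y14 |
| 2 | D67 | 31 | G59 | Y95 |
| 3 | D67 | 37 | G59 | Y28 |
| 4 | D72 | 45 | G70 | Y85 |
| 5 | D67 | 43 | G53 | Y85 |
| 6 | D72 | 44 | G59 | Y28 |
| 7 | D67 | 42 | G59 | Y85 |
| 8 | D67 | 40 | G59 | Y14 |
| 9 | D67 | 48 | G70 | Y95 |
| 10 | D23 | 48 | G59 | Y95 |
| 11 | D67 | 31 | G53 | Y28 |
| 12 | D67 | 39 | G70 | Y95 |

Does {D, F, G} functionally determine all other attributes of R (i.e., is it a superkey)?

Rows 9 and 12 have the same {D, F, G} value (D=D67, F=G70, G=Y95) but are distinct tuples, so {D, F, G} does not determine every attribute — not a superkey.

No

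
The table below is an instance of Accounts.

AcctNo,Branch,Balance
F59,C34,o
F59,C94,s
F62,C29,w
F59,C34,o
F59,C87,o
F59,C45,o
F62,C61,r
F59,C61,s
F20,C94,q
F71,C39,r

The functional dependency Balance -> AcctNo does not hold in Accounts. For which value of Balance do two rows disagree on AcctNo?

r

Balance=o: 4 rows → AcctNo = F59, F59, F59, F59 ✓
Balance=s: 2 rows → AcctNo = F59, F59 ✓
Balance=w: 1 row → AcctNo = F62 ✓
Balance=r: 2 rows → AcctNo takes values {F62, F71} — violation
Balance=q: 1 row → AcctNo = F20 ✓
The only Balance value with inconsistent AcctNo is Balance=r.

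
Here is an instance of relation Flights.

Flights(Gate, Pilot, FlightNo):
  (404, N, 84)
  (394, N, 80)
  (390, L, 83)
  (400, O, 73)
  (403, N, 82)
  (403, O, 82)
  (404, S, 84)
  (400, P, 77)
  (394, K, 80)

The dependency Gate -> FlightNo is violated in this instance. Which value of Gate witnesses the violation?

400

Gate=404: 2 rows → FlightNo = 84, 84 ✓
Gate=394: 2 rows → FlightNo = 80, 80 ✓
Gate=390: 1 row → FlightNo = 83 ✓
Gate=400: 2 rows → FlightNo takes values {73, 77} — violation
Gate=403: 2 rows → FlightNo = 82, 82 ✓
The only Gate value with inconsistent FlightNo is Gate=400.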